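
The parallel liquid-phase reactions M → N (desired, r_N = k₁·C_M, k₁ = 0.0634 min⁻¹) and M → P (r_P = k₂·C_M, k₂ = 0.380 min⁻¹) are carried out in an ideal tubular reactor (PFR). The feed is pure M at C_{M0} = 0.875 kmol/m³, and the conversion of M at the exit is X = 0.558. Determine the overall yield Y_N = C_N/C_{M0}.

0.0798

C_M = C_{M0}(1−X) = 0.3867 kmol/m³.
Both paths are first order in M, so the instantaneous fraction to N is constant: dC_N/d(−C_M) = k₁/(k₁+k₂) = 0.1430.
C_N = 0.1430·(C_{M0}−C_M) = 0.1430×0.4883 = 0.0698 kmol/m³.
Y_N = C_N/C_{M0} = 0.06981/0.875 = 0.0798.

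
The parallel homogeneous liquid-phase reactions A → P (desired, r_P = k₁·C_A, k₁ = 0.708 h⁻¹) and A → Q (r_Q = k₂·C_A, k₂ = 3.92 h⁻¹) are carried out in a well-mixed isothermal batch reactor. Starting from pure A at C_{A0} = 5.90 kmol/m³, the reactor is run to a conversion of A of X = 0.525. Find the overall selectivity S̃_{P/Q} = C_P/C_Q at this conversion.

0.181

C_A = C_{A0}(1−X) = 2.803 kmol/m³.
Both paths are first order in A, so the instantaneous fraction to P is constant: dC_P/d(−C_A) = k₁/(k₁+k₂) = 0.1530.
C_P = 0.1530·(C_{A0}−C_A) = 0.1530×3.098 = 0.474 kmol/m³.
C_Q = (C_{A0}−C_A)−C_P = 2.624 kmol/m³; S̃_{P/Q} = 0.4739/2.624 = 0.181.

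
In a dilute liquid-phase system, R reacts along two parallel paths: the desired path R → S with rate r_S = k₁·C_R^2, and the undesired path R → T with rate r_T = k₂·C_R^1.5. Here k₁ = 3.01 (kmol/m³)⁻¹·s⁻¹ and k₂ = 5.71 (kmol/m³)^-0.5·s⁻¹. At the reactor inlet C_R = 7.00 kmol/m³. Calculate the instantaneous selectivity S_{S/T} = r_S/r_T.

1.39

S_{S/T} = r_S/r_T = (k₁·C_R^2)/(k₂·C_R^1.5) = (k₁/k₂)·C_R^0.5.
= (3.01×7.000^2) / (5.71×7.000^1.5) = 147.5/105.8 = 1.39.
Since the desired path is higher order in R, keeping C_R high (PFR or concentrated feed) favours S.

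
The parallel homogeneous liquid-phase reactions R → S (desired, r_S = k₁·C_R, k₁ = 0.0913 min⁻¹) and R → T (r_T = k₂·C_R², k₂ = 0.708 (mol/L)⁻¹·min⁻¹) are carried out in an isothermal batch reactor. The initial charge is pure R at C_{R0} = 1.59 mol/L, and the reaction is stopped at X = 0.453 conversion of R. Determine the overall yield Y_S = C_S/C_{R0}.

C_R = C_{R0}(1−X) = 0.8697 mol/L.
Along a PFR/batch, dC_S/dC_R = −r_S/(r_S+r_T) = −k₁/(k₁+k₂·C_R).
Integrating from C_{R0} to C_R: C_S = (0.0913/0.708)·ln[(0.0913+0.708·1.59)/(0.0913+0.708·0.870)] = 0.1290·ln(1.217/0.7071) = 0.07003 mol/L.
Y_S = C_S/C_{R0} = 0.07003/1.59 = 0.0440.

0.0440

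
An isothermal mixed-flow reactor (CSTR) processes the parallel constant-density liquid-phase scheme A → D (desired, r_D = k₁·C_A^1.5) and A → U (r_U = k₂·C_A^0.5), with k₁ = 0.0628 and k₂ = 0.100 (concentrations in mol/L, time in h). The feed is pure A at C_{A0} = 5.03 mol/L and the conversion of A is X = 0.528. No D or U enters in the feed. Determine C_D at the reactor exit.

1.59 mol/L

Exit C_A = C_{A0}(1−X) = 5.03×0.472 = 2.374 mol/L.
In a CSTR the entire volume is at exit conditions, so r_D = 0.0628×2.374^1.5 = 0.2297 and r_U = 0.100×2.374^0.5 = 0.1541.
Fraction of consumed A going to D: r_D/(r_D+r_U) = 0.5986.
C_D = 0.5986·C_{A0}·X = 0.5986×5.03×0.528 = 1.59 mol/L.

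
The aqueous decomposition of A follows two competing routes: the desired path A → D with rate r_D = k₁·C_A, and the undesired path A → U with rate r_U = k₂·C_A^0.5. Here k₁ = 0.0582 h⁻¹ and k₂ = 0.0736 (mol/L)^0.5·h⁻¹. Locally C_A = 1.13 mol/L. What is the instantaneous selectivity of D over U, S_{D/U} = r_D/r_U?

S_{D/U} = r_D/r_U = (k₁·C_A)/(k₂·C_A^0.5) = (k₁/k₂)·C_A^0.5.
= (0.0582×1.130) / (0.0736×1.130^0.5) = 0.06577/0.07824 = 0.841.

0.841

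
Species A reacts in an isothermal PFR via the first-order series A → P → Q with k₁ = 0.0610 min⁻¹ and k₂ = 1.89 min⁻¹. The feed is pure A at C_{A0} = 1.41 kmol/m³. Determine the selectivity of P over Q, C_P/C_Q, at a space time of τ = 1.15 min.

0.675

Solving the coupled first-order balances gives C_P(τ) = [k₁/(k₂−k₁)]·C_{A0}·(e^(−k₁τ) − e^(−k₂τ)).
e^(−k₁τ) = e^(−0.0610×1.15) = e^(−0.07015) = 0.9323; e^(−k₂τ) = e^(−2.173) = 0.1138.
C_P = 0.0610×1.41/(1.89−0.0610) × (0.9323−0.1138) = 0.04703×0.8185 = 0.03849 kmol/m³.
C_A = C_{A0}e^(−k₁τ) = 1.314 kmol/m³, so C_Q = C_{A0}−C_A−C_P = 0.05703 kmol/m³; C_P/C_Q = 0.675.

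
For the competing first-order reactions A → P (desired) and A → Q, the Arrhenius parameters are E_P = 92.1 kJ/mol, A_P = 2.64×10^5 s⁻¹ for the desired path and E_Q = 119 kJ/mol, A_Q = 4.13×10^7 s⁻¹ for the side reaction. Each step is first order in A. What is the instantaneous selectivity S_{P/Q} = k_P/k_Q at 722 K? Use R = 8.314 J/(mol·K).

With equal orders, S_{P/Q} = k_P/k_Q = (A_P/A_Q)·exp[(E_Q−E_P)/(RT)].
(E_Q−E_P)/(RT) = (119−92.1)×10³/(8.314×722) = 26900/6003 = 4.481.
k_P/k_Q = (2.64×10^5/4.13×10^7)·exp(4.481) = 0.006392 × 88.35 = 0.565.
Since E_P < E_Q, lowering the temperature improves selectivity toward P.

0.565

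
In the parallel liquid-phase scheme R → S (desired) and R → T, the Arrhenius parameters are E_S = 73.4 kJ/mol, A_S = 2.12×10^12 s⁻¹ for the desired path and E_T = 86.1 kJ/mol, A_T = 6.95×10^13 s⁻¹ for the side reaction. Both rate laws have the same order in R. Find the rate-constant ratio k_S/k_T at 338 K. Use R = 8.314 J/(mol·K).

Since both paths have the same order in R, the concentration cancels and S_{S/T} = k_S/k_T = (A_S/A_T)·exp[(E_T−E_S)/(RT)].
(E_T−E_S)/(RT) = (86.1−73.4)×10³/(8.314×338) = 12700/2810 = 4.519.
k_S/k_T = (2.12×10^12/6.95×10^13)·exp(4.519) = 0.03050 × 91.78 = 2.80.
Since E_S < E_T, lowering the temperature improves selectivity toward S.

2.80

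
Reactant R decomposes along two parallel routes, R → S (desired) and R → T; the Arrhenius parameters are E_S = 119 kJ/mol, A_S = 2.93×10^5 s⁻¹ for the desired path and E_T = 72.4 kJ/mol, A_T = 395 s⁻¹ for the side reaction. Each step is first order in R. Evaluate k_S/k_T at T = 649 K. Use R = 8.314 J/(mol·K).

With equal orders, S_{S/T} = k_S/k_T = (A_S/A_T)·exp[(E_T−E_S)/(RT)].
(E_T−E_S)/(RT) = (72.4−119)×10³/(8.314×649) = -46600/5396 = -8.636.
k_S/k_T = (2.93×10^5/395)·exp(-8.636) = 741.8 × 1.775×10^-4 = 0.132.

0.132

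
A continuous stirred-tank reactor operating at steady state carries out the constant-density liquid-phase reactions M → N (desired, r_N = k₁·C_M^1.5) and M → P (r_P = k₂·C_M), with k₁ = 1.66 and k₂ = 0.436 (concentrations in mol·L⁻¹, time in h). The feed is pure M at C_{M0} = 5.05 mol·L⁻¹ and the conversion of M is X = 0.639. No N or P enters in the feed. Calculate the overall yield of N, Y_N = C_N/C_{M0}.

0.535

Exit C_M = C_{M0}(1−X) = 5.05×0.361 = 1.823 mol·L⁻¹.
Rates in a CSTR are evaluated at the outlet concentration: r_N = 1.66×1.823^1.5 = 4.086, r_P = 0.436×1.823 = 0.7948.
Fraction of consumed M going to N: r_N/(r_N+r_P) = 0.8372.
C_N = 0.8372·C_{M0}·X = 0.8372×5.05×0.639 = 2.70 mol·L⁻¹; Y_N = C_N/C_{M0} = 0.535.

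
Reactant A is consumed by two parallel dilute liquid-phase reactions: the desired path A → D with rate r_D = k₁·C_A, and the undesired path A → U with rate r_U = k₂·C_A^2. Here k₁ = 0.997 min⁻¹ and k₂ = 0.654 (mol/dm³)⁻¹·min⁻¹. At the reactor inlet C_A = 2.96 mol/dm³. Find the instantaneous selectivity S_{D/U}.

0.515

S_{D/U} = r_D/r_U = (k₁·C_A)/(k₂·C_A^2) = (k₁/k₂)·C_A⁻¹.
= (0.997×2.960) / (0.654×2.960^2) = 2.951/5.730 = 0.515.
The undesired path is higher order in A, so low C_A (CSTR or dilute feed) favours D.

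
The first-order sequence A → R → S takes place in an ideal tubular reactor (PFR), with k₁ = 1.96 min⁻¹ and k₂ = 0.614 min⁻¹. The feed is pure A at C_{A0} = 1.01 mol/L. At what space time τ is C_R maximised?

0.862 min

For first-order series the maximum of C_R occurs at τ_opt = ln(k₂/k₁)/(k₂−k₁).
= ln(0.614/1.96)/(0.614−1.96) = ln(0.3133)/-1.346 = -1.161/-1.346 = 0.862 min.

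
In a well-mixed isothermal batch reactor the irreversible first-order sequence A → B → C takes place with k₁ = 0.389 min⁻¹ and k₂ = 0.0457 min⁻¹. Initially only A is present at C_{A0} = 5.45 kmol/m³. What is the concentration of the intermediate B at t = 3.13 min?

3.52 kmol/m³

The intermediate concentration in a first-order A→B→C sequence is C_B = k₁C_{A0}(e^(−k₁t) − e^(−k₂t))/(k₂−k₁).
e^(−k₁t) = e^(−0.389×3.13) = e^(−1.218) = 0.2959; e^(−k₂t) = e^(−0.1430) = 0.8667.
C_B = 0.389×5.45/(0.0457−0.389) × (0.2959−0.8667) = (-6.176)×(-0.5708) = 3.525 kmol/m³.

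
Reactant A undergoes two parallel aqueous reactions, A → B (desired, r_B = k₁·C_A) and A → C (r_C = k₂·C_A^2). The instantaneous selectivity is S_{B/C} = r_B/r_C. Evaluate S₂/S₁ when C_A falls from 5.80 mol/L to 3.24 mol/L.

S_{B/C} = (k₁/k₂)·C_A⁻¹, so S₂/S₁ = (C_{A,2}/C_{A,1})⁻¹.
= 5.80/3.24 = 1.79.
Selectivity toward B rises as C_A falls — low-concentration operation is favoured.

1.79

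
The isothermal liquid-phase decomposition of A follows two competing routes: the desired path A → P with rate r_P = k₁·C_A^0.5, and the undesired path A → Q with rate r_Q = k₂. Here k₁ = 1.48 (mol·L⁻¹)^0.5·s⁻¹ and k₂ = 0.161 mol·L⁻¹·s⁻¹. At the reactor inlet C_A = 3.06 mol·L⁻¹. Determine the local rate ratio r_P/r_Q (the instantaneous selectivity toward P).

16.1

S_{P/Q} = r_P/r_Q = (k₁·C_A^0.5)/(k₂) = (k₁/k₂)·C_A^0.5.
= (1.48×3.060^0.5) / (0.161) = 2.589/0.1610 = 16.1.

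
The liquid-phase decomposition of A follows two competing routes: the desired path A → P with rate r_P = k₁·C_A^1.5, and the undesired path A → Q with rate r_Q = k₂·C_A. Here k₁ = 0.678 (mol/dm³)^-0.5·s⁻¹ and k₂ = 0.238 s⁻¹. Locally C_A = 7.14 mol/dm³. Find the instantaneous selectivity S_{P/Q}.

S_{P/Q} = r_P/r_Q = (k₁·C_A^1.5)/(k₂·C_A) = (k₁/k₂)·C_A^0.5.
= (0.678×7.140^1.5) / (0.238×7.140) = 12.94/1.699 = 7.61.
Since the desired path is higher order in A, keeping C_A high (PFR or concentrated feed) favours P.

7.61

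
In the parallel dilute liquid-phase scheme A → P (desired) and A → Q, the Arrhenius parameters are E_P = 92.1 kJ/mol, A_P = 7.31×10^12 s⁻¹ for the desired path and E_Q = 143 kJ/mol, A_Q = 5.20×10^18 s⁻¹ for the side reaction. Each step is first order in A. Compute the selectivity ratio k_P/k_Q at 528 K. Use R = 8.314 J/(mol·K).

0.153

With equal orders, S_{P/Q} = k_P/k_Q = (A_P/A_Q)·exp[(E_Q−E_P)/(RT)].
(E_Q−E_P)/(RT) = (143−92.1)×10³/(8.314×528) = 50900/4390 = 11.60.
k_P/k_Q = (7.31×10^12/5.20×10^18)·exp(11.60) = 1.406×10^-6 × 1.086×10^5 = 0.153.
Since E_P < E_Q, lowering the temperature improves selectivity toward P.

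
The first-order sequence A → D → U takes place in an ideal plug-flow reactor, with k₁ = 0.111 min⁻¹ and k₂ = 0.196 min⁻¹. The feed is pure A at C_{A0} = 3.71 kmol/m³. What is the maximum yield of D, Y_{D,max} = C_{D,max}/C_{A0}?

For a first-order series the maximum intermediate yield is C_{D,max}/C_{A0} = (k₁/k₂)^[k₂/(k₂−k₁)].
= (0.111/0.196)^(0.196/(0.196−0.111)) = (0.5663)^(2.306) = 0.2695.

0.270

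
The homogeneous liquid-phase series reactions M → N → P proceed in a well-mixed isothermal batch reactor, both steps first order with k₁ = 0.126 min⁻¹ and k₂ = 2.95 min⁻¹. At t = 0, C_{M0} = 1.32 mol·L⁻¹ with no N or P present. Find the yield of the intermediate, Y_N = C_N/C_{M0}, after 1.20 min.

Solving the coupled first-order balances gives C_N(t) = [k₁/(k₂−k₁)]·C_{M0}·(e^(−k₁t) − e^(−k₂t)).
e^(−k₁t) = e^(−0.126×1.20) = e^(−0.1512) = 0.8597; e^(−k₂t) = e^(−3.540) = 0.02901.
C_N = 0.126×1.32/(2.95−0.126) × (0.8597−0.02901) = 0.05890×0.8307 = 0.04892 mol·L⁻¹.
Y_N = C_N/C_{M0} = 0.04892/1.32 = 0.0371.

0.0371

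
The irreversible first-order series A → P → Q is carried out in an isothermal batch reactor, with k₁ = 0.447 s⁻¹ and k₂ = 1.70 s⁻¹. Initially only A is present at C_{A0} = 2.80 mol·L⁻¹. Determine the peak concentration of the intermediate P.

For a first-order series the maximum intermediate yield is C_{P,max}/C_{A0} = (k₁/k₂)^[k₂/(k₂−k₁)].
= (0.447/1.70)^(1.70/(1.70−0.447)) = (0.2629)^(1.357) = 0.1633.
C_{P,max} = 0.1633×2.80 = 0.457 mol·L⁻¹.

0.457 mol·L⁻¹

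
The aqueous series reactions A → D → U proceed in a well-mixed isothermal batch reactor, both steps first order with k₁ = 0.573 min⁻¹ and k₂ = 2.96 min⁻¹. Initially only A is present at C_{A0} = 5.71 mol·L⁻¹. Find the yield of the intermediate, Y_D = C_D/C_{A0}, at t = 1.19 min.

0.114

For first-order series with pure A initially, C_D(t) = k₁C_{A0}/(k₂−k₁)·(e^(−k₁t) − e^(−k₂t)).
e^(−k₁t) = e^(−0.573×1.19) = e^(−0.6819) = 0.5057; e^(−k₂t) = e^(−3.522) = 0.02953.
C_D = 0.573×5.71/(2.96−0.573) × (0.5057−0.02953) = 1.371×0.4761 = 0.6526 mol·L⁻¹.
Y_D = C_D/C_{A0} = 0.6526/5.71 = 0.114.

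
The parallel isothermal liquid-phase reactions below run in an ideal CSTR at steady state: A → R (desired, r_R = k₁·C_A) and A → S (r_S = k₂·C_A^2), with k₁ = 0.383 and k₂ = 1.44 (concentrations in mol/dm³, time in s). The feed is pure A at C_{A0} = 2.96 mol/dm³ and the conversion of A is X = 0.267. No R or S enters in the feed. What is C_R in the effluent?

Exit C_A = C_{A0}(1−X) = 2.96×0.733 = 2.170 mol/dm³.
Rates in a CSTR are evaluated at the outlet concentration: r_R = 0.383×2.170 = 0.8310, r_S = 1.44×2.170^2 = 6.779.
Fraction of consumed A going to R: r_R/(r_R+r_S) = 0.1092.
C_R = 0.1092·C_{A0}·X = 0.1092×2.96×0.267 = 0.0863 mol/dm³.

0.0863 mol/dm³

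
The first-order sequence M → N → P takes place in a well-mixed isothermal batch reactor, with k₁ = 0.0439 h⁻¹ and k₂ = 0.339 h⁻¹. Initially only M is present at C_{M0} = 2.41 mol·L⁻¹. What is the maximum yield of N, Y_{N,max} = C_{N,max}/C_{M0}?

For a first-order series the maximum intermediate yield is C_{N,max}/C_{M0} = (k₁/k₂)^[k₂/(k₂−k₁)].
= (0.0439/0.339)^(0.339/(0.339−0.0439)) = (0.1295)^(1.149) = 0.09554.

0.0955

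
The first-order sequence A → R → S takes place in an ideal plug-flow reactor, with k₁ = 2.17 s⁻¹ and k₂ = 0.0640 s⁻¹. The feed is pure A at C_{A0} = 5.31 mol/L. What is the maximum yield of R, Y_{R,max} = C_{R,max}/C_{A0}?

0.898

For a first-order series the maximum intermediate yield is C_{R,max}/C_{A0} = (k₁/k₂)^[k₂/(k₂−k₁)].
= (2.17/0.0640)^(0.0640/(0.0640−2.17)) = (33.91)^(-0.03039) = 0.8985.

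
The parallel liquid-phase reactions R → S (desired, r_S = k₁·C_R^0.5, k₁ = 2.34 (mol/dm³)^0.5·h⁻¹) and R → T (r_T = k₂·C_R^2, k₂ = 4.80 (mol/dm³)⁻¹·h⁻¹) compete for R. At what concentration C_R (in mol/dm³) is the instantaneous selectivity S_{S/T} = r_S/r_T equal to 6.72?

S_{S/T} = (k₁/k₂)·C_R^-1.5 ⇒ C_R = (S·k₂/k₁)^(1/(-1.5)).
= (6.72×4.80/2.34)^(-0.6667) = (13.78)^(-0.6667) = 0.174 mol/dm³.

0.174 mol/dm³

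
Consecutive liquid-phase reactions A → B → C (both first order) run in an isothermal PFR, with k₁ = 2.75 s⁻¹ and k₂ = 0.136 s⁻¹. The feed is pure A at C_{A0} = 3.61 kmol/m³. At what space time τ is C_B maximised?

The intermediate peaks when r₁ = r₂, i.e. k₁e^(−k₁τ) = k₂e^(−k₂τ), giving τ_opt = ln(k₂/k₁)/(k₂−k₁).
= ln(0.136/2.75)/(0.136−2.75) = ln(0.04945)/-2.614 = -3.007/-2.614 = 1.15 s.

1.15 s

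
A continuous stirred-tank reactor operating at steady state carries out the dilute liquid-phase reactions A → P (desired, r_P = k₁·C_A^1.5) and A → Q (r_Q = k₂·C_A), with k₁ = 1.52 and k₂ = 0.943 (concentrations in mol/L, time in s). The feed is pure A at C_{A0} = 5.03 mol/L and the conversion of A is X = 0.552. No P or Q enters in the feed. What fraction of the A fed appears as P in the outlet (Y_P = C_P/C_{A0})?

Exit C_A = C_{A0}(1−X) = 5.03×0.448 = 2.253 mol/L.
A CSTR operates uniformly at the exit composition, giving r_P = 5.142 and r_Q = 2.125 (each k·C_A^n at C_A = 2.253).
Fraction of consumed A going to P: r_P/(r_P+r_Q) = 0.7076.
C_P = 0.7076·C_{A0}·X = 0.7076×5.03×0.552 = 1.96 mol/L; Y_P = C_P/C_{A0} = 0.391.

0.391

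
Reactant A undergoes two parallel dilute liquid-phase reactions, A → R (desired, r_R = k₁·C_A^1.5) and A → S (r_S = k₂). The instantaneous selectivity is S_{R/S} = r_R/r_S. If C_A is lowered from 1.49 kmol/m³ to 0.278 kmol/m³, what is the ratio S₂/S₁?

0.0806

S_{R/S} = (k₁/k₂)·C_A^1.5, so S₂/S₁ = (C_{A,2}/C_{A,1})^1.5.
= (0.278/1.49)^1.5 = (0.1866)^1.5 = 0.0806.
Selectivity toward R falls as C_A falls — high-concentration operation is favoured.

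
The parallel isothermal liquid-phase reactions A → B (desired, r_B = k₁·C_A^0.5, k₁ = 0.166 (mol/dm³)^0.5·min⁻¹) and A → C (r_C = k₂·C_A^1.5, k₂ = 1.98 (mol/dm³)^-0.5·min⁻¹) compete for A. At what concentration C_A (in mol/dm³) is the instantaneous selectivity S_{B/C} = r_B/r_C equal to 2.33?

0.0360 mol/dm³

S_{B/C} = (k₁/k₂)·C_A⁻¹ ⇒ C_A = (S·k₂/k₁)^(-1).
= (2.33×1.98/0.166)^(-1) = (27.79)^(-1) = 0.0360 mol/dm³.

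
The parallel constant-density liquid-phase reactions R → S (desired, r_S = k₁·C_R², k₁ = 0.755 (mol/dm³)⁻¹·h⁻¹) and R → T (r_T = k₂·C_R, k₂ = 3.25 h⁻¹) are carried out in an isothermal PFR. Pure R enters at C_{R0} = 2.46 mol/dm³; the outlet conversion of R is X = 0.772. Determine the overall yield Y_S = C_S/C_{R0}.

0.195

C_R = C_{R0}(1−X) = 0.5609 mol/dm³.
Along a PFR/batch, dC_T/dC_R = −r_T/(r_S+r_T) = −k₂/(k₂+k₁·C_R).
Integrating from C_{R0} to C_R: C_T = (3.25/0.755)·ln[(3.25+0.755·2.46)/(3.25+0.755·0.561)] = 4.305·ln(5.107/3.673) = 1.419 mol/dm³.
Then C_S = (C_{R0}−C_R) − C_T = 1.899 − 1.419 = 0.4806 mol/dm³.
Y_S = C_S/C_{R0} = 0.4806/2.46 = 0.195.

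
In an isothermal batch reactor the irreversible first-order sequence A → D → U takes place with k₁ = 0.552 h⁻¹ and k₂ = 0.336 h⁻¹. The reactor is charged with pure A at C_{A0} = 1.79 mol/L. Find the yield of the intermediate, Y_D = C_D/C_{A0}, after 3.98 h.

0.387

For first-order series with pure A initially, C_D(t) = k₁C_{A0}/(k₂−k₁)·(e^(−k₁t) − e^(−k₂t)).
e^(−k₁t) = e^(−0.552×3.98) = e^(−2.197) = 0.1111; e^(−k₂t) = e^(−1.337) = 0.2626.
C_D = 0.552×1.79/(0.336−0.552) × (0.1111−0.2626) = (-4.574)×(-0.1514) = 0.6927 mol/L.
Y_D = C_D/C_{A0} = 0.6927/1.79 = 0.387.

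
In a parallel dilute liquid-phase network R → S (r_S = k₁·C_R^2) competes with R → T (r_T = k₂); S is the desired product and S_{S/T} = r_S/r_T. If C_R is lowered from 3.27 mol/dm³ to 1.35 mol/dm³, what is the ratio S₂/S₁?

S_{S/T} = (k₁/k₂)·C_R^2, so S₂/S₁ = (C_{R,2}/C_{R,1})^2.
= (1.35/3.27)^2 = (0.4128)^2 = 0.170.

0.170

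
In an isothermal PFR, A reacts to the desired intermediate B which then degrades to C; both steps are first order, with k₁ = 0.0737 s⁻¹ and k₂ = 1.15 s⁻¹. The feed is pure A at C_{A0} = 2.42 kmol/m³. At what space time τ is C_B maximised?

2.55 s

For first-order series the maximum of C_B occurs at τ_opt = ln(k₂/k₁)/(k₂−k₁).
= ln(1.15/0.0737)/(1.15−0.0737) = ln(15.60)/1.076 = 2.748/1.076 = 2.55 s.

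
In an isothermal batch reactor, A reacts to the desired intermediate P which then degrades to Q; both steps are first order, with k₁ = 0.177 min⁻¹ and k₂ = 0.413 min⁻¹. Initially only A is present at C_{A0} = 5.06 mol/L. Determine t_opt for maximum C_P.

3.59 min

Setting dC_P/dt = 0 gives t_opt = ln(k₂/k₁)/(k₂−k₁).
= ln(0.413/0.177)/(0.413−0.177) = ln(2.333)/0.2360 = 0.8473/0.2360 = 3.59 min.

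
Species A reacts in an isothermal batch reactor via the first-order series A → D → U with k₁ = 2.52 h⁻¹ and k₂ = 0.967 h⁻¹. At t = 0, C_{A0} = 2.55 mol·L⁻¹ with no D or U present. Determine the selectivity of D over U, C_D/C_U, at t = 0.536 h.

2.80

The intermediate concentration in a first-order A→B→C sequence is C_D = k₁C_{A0}(e^(−k₁t) − e^(−k₂t))/(k₂−k₁).
e^(−k₁t) = e^(−2.52×0.536) = e^(−1.351) = 0.2591; e^(−k₂t) = e^(−0.5183) = 0.5955.
C_D = 2.52×2.55/(0.967−2.52) × (0.2591−0.5955) = (-4.138)×(-0.3365) = 1.392 mol·L⁻¹.
C_A = C_{A0}e^(−k₁t) = 0.6606 mol·L⁻¹, so C_U = C_{A0}−C_A−C_D = 0.4972 mol·L⁻¹; C_D/C_U = 2.80.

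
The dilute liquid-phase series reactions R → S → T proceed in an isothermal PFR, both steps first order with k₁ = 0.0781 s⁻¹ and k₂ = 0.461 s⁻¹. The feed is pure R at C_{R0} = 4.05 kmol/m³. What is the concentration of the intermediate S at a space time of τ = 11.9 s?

0.323 kmol/m³

Solving the coupled first-order balances gives C_S(τ) = [k₁/(k₂−k₁)]·C_{R0}·(e^(−k₁τ) − e^(−k₂τ)).
e^(−k₁τ) = e^(−0.0781×11.9) = e^(−0.9294) = 0.3948; e^(−k₂τ) = e^(−5.486) = 0.004145.
C_S = 0.0781×4.05/(0.461−0.0781) × (0.3948−0.004145) = 0.8261×0.3906 = 0.3227 kmol/m³.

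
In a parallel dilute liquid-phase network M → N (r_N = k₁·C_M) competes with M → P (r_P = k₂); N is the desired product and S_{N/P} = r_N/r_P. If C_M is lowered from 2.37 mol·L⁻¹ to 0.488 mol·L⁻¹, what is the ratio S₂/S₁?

S_{N/P} = (k₁/k₂)·C_M, so S₂/S₁ = (C_{M,2}/C_{M,1}).
= 0.488/2.37 = 0.206.
Selectivity toward N falls as C_M falls — high-concentration operation is favoured.

0.206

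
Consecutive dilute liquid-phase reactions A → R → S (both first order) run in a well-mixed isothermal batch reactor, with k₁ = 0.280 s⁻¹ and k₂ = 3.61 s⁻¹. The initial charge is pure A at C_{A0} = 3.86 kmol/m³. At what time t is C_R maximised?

0.768 s

The intermediate peaks when r₁ = r₂, i.e. k₁e^(−k₁t) = k₂e^(−k₂t), giving t_opt = ln(k₂/k₁)/(k₂−k₁).
= ln(3.61/0.280)/(3.61−0.280) = ln(12.89)/3.330 = 2.557/3.330 = 0.768 s.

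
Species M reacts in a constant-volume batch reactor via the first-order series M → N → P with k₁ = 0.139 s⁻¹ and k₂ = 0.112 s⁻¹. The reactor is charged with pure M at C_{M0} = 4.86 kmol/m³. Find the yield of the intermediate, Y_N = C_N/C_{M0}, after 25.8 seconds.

The intermediate concentration in a first-order A→B→C sequence is C_N = k₁C_{M0}(e^(−k₁t) − e^(−k₂t))/(k₂−k₁).
e^(−k₁t) = e^(−0.139×25.8) = e^(−3.586) = 0.02770; e^(−k₂t) = e^(−2.890) = 0.05560.
C_N = 0.139×4.86/(0.112−0.139) × (0.02770−0.05560) = (-25.02)×(-0.02790) = 0.6979 kmol/m³.
Y_N = C_N/C_{M0} = 0.6979/4.86 = 0.144.

0.144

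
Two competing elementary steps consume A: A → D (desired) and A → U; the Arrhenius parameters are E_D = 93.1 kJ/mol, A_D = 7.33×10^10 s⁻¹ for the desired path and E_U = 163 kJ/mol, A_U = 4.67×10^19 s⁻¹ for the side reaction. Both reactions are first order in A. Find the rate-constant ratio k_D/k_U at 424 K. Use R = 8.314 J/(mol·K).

0.642

Since both paths have the same order in A, the concentration cancels and S_{D/U} = k_D/k_U = (A_D/A_U)·exp[(E_U−E_D)/(RT)].
(E_U−E_D)/(RT) = (163−93.1)×10³/(8.314×424) = 69900/3525 = 19.83.
k_D/k_U = (7.33×10^10/4.67×10^19)·exp(19.83) = 1.570×10^-9 × 4.089×10^8 = 0.642.
Since E_D < E_U, lowering the temperature improves selectivity toward D.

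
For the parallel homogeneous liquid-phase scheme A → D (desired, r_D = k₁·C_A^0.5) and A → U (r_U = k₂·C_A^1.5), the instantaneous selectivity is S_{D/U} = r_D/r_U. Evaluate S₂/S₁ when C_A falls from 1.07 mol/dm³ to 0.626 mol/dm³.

S_{D/U} = (k₁/k₂)·C_A⁻¹, so S₂/S₁ = (C_{A,2}/C_{A,1})⁻¹.
= 1.07/0.626 = 1.71.
Selectivity toward D rises as C_A falls — low-concentration operation is favoured.

1.71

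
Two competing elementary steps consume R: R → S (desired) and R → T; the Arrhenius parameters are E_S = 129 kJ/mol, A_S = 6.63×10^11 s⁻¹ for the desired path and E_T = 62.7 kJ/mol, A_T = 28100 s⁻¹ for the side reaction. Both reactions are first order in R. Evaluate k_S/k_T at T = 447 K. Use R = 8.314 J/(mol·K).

Since both paths have the same order in R, the concentration cancels and S_{S/T} = k_S/k_T = (A_S/A_T)·exp[(E_T−E_S)/(RT)].
(E_T−E_S)/(RT) = (62.7−129)×10³/(8.314×447) = -66300/3716 = -17.84.
k_S/k_T = (6.63×10^11/28100)·exp(-17.84) = 2.359×10^7 × 1.787×10^-8 = 0.422.
Since E_S > E_T, raising the temperature improves selectivity toward S.

0.422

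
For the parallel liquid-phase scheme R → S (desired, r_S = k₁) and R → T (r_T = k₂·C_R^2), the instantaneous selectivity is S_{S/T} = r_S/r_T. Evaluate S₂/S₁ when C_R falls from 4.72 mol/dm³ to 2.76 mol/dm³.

2.92

S_{S/T} = (k₁/k₂)·C_R^-2, so S₂/S₁ = (C_{R,2}/C_{R,1})^-2.
= (2.76/4.72)^(-2) = (0.5847)^(-2) = 2.92.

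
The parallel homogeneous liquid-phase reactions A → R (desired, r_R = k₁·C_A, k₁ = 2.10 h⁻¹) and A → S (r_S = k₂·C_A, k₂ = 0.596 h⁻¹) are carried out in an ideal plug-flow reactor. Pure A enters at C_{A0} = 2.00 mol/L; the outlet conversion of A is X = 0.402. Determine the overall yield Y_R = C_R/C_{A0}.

0.313

C_A = C_{A0}(1−X) = 1.196 mol/L.
Both paths are first order in A, so the instantaneous fraction to R is constant: dC_R/d(−C_A) = k₁/(k₁+k₂) = 0.7789.
C_R = 0.7789·(C_{A0}−C_A) = 0.7789×0.8040 = 0.626 mol/L.
Y_R = C_R/C_{A0} = 0.6263/2.00 = 0.313.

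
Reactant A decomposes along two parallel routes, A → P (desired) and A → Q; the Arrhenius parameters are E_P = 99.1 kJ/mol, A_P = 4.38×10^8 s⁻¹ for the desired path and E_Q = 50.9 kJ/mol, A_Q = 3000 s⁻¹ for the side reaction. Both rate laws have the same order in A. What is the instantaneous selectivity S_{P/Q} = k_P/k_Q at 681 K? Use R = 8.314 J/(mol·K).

29.3

With equal orders, S_{P/Q} = k_P/k_Q = (A_P/A_Q)·exp[(E_Q−E_P)/(RT)].
(E_Q−E_P)/(RT) = (50.9−99.1)×10³/(8.314×681) = -48200/5662 = -8.513.
k_P/k_Q = (4.38×10^8/3000)·exp(-8.513) = 1.460×10^5 × 2.008×10^-4 = 29.3.
Since E_P > E_Q, raising the temperature improves selectivity toward P.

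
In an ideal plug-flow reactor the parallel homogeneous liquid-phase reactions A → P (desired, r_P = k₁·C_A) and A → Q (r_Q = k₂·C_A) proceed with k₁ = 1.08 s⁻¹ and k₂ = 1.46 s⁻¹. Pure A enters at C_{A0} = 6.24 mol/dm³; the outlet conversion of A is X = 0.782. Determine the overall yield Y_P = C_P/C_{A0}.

0.333

C_A = C_{A0}(1−X) = 1.360 mol/dm³.
Both paths are first order in A, so the instantaneous fraction to P is constant: dC_P/d(−C_A) = k₁/(k₁+k₂) = 0.4252.
C_P = 0.4252·(C_{A0}−C_A) = 0.4252×4.880 = 2.07 mol/dm³.
Y_P = C_P/C_{A0} = 2.075/6.24 = 0.333.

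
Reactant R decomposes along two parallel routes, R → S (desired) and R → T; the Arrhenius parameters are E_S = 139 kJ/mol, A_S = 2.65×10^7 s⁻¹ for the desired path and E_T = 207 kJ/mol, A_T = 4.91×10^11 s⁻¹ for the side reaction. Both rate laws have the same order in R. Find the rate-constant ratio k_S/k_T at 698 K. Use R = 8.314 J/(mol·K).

With equal orders, S_{S/T} = k_S/k_T = (A_S/A_T)·exp[(E_T−E_S)/(RT)].
(E_T−E_S)/(RT) = (207−139)×10³/(8.314×698) = 68000/5803 = 11.72.
k_S/k_T = (2.65×10^7/4.91×10^11)·exp(11.72) = 5.397×10^-5 × 1.227×10^5 = 6.62.
Since E_S < E_T, lowering the temperature improves selectivity toward S.

6.62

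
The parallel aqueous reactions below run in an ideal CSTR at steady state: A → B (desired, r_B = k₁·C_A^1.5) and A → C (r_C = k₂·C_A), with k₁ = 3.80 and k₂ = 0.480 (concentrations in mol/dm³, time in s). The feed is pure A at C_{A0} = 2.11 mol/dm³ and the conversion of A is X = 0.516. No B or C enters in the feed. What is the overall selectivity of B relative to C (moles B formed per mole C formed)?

Exit C_A = C_{A0}(1−X) = 2.11×0.484 = 1.021 mol/dm³.
Rates in a CSTR are evaluated at the outlet concentration: r_B = 3.80×1.021^1.5 = 3.922, r_C = 0.480×1.021 = 0.4902.
Overall selectivity = C_B/C_C = r_Bτ/(r_Cτ) = r_B/r_C = 8.00.

8.00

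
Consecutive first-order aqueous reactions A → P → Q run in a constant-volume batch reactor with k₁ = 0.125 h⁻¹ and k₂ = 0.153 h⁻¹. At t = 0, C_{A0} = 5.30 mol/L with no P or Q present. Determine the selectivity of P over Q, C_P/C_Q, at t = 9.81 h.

Solving the coupled first-order balances gives C_P(t) = [k₁/(k₂−k₁)]·C_{A0}·(e^(−k₁t) − e^(−k₂t)).
e^(−k₁t) = e^(−0.125×9.81) = e^(−1.226) = 0.2934; e^(−k₂t) = e^(−1.501) = 0.2229.
C_P = 0.125×5.30/(0.153−0.125) × (0.2934−0.2229) = 23.66×0.07047 = 1.667 mol/L.
C_A = C_{A0}e^(−k₁t) = 1.555 mol/L, so C_Q = C_{A0}−C_A−C_P = 2.078 mol/L; C_P/C_Q = 0.802.

0.802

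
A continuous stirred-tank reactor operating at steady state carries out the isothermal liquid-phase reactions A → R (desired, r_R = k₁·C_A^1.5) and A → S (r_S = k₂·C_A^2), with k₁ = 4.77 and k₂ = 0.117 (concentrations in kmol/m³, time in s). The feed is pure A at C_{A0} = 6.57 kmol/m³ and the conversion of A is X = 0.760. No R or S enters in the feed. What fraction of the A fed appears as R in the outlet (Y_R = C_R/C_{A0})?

0.737

Exit C_A = C_{A0}(1−X) = 6.57×0.240 = 1.577 kmol/m³.
In a CSTR the entire volume is at exit conditions, so r_R = 4.77×1.577^1.5 = 9.445 and r_S = 0.117×1.577^2 = 0.2909.
Fraction of consumed A going to R: r_R/(r_R+r_S) = 0.9701.
C_R = 0.9701·C_{A0}·X = 0.9701×6.57×0.760 = 4.84 kmol/m³; Y_R = C_R/C_{A0} = 0.737.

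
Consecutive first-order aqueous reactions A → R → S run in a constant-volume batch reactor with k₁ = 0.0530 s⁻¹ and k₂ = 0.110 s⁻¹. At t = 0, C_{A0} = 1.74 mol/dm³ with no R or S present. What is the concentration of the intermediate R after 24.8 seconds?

The intermediate concentration in a first-order A→B→C sequence is C_R = k₁C_{A0}(e^(−k₁t) − e^(−k₂t))/(k₂−k₁).
e^(−k₁t) = e^(−0.0530×24.8) = e^(−1.314) = 0.2686; e^(−k₂t) = e^(−2.728) = 0.06535.
C_R = 0.0530×1.74/(0.110−0.0530) × (0.2686−0.06535) = 1.618×0.2033 = 0.3289 mol/dm³.

0.329 mol/dm³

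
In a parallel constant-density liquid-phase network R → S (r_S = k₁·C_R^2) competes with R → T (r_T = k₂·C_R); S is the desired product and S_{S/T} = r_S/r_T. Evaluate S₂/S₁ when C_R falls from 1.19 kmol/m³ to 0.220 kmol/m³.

0.185

S_{S/T} = (k₁/k₂)·C_R, so S₂/S₁ = (C_{R,2}/C_{R,1}).
= 0.220/1.19 = 0.185.
Selectivity toward S falls as C_R falls — high-concentration operation is favoured.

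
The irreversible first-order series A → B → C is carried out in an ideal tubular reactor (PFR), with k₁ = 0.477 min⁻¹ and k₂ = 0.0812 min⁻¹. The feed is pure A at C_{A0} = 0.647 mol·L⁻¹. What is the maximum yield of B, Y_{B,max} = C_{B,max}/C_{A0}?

0.695

At the optimum, C_{B,max}/C_{A0} = (k₁/k₂)^[k₂/(k₂−k₁)].
= (0.477/0.0812)^(0.0812/(0.0812−0.477)) = (5.874)^(-0.2052) = 0.6954.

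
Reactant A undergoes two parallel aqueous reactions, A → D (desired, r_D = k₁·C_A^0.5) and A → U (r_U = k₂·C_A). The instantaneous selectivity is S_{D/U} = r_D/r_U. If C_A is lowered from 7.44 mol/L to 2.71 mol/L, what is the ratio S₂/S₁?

1.66

S_{D/U} = (k₁/k₂)·C_A^-0.5, so S₂/S₁ = (C_{A,2}/C_{A,1})^-0.5.
= (2.71/7.44)^(-0.5) = (0.3642)^(-0.5) = 1.66.
Selectivity toward D rises as C_A falls — low-concentration operation is favoured.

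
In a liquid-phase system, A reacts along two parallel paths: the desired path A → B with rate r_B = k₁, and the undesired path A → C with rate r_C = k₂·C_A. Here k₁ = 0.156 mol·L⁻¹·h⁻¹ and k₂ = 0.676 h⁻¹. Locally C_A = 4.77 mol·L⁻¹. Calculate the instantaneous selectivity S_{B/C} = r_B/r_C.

0.0484

S_{B/C} = r_B/r_C = (k₁)/(k₂·C_A) = (k₁/k₂)·C_A⁻¹.
= (0.156) / (0.676×4.770) = 0.1560/3.225 = 0.0484.
The undesired path is higher order in A, so low C_A (CSTR or dilute feed) favours B.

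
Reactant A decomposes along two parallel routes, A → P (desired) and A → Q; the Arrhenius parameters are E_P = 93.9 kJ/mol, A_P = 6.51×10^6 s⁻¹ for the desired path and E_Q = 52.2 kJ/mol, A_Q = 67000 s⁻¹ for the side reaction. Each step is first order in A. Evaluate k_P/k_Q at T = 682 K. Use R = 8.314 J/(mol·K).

Since both paths have the same order in A, the concentration cancels and S_{P/Q} = k_P/k_Q = (A_P/A_Q)·exp[(E_Q−E_P)/(RT)].
(E_Q−E_P)/(RT) = (52.2−93.9)×10³/(8.314×682) = -41700/5670 = -7.354.
k_P/k_Q = (6.51×10^6/67000)·exp(-7.354) = 97.16 × 6.398×10^-4 = 0.0622.
Since E_P > E_Q, raising the temperature improves selectivity toward P.

0.0622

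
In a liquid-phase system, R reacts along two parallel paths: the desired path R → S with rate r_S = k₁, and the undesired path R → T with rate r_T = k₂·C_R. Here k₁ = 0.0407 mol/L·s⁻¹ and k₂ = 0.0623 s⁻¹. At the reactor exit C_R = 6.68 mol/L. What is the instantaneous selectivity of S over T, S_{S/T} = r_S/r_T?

S_{S/T} = r_S/r_T = (k₁)/(k₂·C_R) = (k₁/k₂)·C_R⁻¹.
= (0.0407) / (0.0623×6.680) = 0.04070/0.4162 = 0.0978.

0.0978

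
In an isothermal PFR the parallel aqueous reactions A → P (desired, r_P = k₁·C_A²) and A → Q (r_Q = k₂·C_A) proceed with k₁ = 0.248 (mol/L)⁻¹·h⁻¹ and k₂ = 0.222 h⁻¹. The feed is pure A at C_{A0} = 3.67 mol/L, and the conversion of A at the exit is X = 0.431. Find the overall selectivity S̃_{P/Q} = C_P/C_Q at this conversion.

C_A = C_{A0}(1−X) = 2.088 mol/L.
Along a PFR/batch, dC_Q/dC_A = −r_Q/(r_P+r_Q) = −k₂/(k₂+k₁·C_A).
Integrating from C_{A0} to C_A: C_Q = (0.222/0.248)·ln[(0.222+0.248·3.67)/(0.222+0.248·2.09)] = 0.8952·ln(1.132/0.7399) = 0.3808 mol/L.
Then C_P = (C_{A0}−C_A) − C_Q = 1.582 − 0.3808 = 1.201 mol/L.
S̃_{P/Q} = C_P/C_Q = 1.201/0.3808 = 3.15.

3.15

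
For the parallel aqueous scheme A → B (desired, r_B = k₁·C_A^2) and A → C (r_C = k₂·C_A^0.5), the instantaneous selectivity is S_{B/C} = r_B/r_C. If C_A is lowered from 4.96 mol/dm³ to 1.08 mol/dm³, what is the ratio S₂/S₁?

S_{B/C} = (k₁/k₂)·C_A^1.5, so S₂/S₁ = (C_{A,2}/C_{A,1})^1.5.
= (1.08/4.96)^1.5 = (0.2177)^1.5 = 0.102.

0.102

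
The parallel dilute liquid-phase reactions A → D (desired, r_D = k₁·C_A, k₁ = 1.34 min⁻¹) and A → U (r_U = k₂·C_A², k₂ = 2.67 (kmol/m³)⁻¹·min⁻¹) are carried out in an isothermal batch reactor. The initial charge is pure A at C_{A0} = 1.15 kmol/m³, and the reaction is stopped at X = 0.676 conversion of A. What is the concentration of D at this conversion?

C_A = C_{A0}(1−X) = 0.3726 kmol/m³.
Along a PFR/batch, dC_D/dC_A = −r_D/(r_D+r_U) = −k₁/(k₁+k₂·C_A).
Integrating from C_{A0} to C_A: C_D = (1.34/2.67)·ln[(1.34+2.67·1.15)/(1.34+2.67·0.373)] = 0.5019·ln(4.410/2.335) = 0.3192 kmol/m³.

0.319 kmol/m³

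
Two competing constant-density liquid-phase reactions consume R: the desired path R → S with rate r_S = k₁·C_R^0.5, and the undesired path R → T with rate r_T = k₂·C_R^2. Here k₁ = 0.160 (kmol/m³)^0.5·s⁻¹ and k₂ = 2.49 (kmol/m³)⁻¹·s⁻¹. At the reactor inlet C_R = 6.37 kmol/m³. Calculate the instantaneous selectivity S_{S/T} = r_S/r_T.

S_{S/T} = r_S/r_T = (k₁·C_R^0.5)/(k₂·C_R^2) = (k₁/k₂)·C_R^-1.5.
= (0.160×6.370^0.5) / (2.49×6.370^2) = 0.4038/101.0 = 0.00400.

0.00400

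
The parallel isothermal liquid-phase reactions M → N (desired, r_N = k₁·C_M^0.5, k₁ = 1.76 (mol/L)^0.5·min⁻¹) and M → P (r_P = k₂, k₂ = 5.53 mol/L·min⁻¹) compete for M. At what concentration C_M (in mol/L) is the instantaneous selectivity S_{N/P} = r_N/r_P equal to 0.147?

0.213 mol/L

S_{N/P} = (k₁/k₂)·C_M^0.5 ⇒ C_M = (S·k₂/k₁)^(2).
= (0.147×5.53/1.76)^(2) = (0.4619)^(2) = 0.213 mol/L.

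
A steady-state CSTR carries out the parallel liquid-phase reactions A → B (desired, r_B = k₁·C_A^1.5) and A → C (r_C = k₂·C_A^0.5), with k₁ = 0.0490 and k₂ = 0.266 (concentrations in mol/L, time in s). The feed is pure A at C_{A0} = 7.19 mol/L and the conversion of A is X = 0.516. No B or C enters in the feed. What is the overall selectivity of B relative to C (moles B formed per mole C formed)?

Exit C_A = C_{A0}(1−X) = 7.19×0.484 = 3.480 mol/L.
In a CSTR the entire volume is at exit conditions, so r_B = 0.0490×3.480^1.5 = 0.3181 and r_C = 0.266×3.480^0.5 = 0.4962.
Overall selectivity = C_B/C_C = r_Bτ/(r_Cτ) = r_B/r_C = 0.641.

0.641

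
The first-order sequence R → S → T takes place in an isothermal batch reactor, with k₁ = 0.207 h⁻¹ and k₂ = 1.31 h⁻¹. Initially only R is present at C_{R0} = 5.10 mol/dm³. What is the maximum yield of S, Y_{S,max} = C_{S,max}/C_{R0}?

At the optimum, C_{S,max}/C_{R0} = (k₁/k₂)^[k₂/(k₂−k₁)].
= (0.207/1.31)^(1.31/(1.31−0.207)) = (0.1580)^(1.188) = 0.1118.

0.112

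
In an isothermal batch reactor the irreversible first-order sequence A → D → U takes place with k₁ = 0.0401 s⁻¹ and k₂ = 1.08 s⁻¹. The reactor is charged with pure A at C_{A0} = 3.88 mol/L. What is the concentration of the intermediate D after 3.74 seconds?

0.126 mol/L

Solving the coupled first-order balances gives C_D(t) = [k₁/(k₂−k₁)]·C_{A0}·(e^(−k₁t) − e^(−k₂t)).
e^(−k₁t) = e^(−0.0401×3.74) = e^(−0.1500) = 0.8607; e^(−k₂t) = e^(−4.039) = 0.01761.
C_D = 0.0401×3.88/(1.08−0.0401) × (0.8607−0.01761) = 0.1496×0.8431 = 0.1261 mol/L.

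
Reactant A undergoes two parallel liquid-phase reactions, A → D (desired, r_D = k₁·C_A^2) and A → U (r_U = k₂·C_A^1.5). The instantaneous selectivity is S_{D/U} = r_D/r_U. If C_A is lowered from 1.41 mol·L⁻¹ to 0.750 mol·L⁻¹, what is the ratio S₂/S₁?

0.729

S_{D/U} = (k₁/k₂)·C_A^0.5, so S₂/S₁ = (C_{A,2}/C_{A,1})^0.5.
= (0.750/1.41)^0.5 = (0.5319)^0.5 = 0.729.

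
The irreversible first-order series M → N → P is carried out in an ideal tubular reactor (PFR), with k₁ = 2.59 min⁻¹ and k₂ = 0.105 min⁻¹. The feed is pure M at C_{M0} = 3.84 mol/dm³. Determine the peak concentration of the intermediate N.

3.35 mol/dm³

At the optimum, C_{N,max}/C_{M0} = (k₁/k₂)^[k₂/(k₂−k₁)].
= (2.59/0.105)^(0.105/(0.105−2.59)) = (24.67)^(-0.04225) = 0.8733.
C_{N,max} = 0.8733×3.84 = 3.35 mol/dm³.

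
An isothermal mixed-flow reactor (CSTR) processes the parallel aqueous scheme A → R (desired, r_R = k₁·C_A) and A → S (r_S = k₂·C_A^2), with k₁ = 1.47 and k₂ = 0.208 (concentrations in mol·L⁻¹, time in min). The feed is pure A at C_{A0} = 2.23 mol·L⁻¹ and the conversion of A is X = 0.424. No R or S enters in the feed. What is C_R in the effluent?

Exit C_A = C_{A0}(1−X) = 2.23×0.576 = 1.284 mol·L⁻¹.
Rates in a CSTR are evaluated at the outlet concentration: r_R = 1.47×1.284 = 1.888, r_S = 0.208×1.284^2 = 0.3432.
Fraction of consumed A going to R: r_R/(r_R+r_S) = 0.8462.
C_R = 0.8462·C_{A0}·X = 0.8462×2.23×0.424 = 0.800 mol·L⁻¹.

0.800 mol·L⁻¹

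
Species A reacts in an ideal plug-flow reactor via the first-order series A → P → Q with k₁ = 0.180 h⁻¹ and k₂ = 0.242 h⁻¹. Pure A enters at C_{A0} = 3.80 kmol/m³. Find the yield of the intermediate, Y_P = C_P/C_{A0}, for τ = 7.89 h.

0.271

Solving the coupled first-order balances gives C_P(τ) = [k₁/(k₂−k₁)]·C_{A0}·(e^(−k₁τ) − e^(−k₂τ)).
e^(−k₁τ) = e^(−0.180×7.89) = e^(−1.420) = 0.2417; e^(−k₂τ) = e^(−1.909) = 0.1482.
C_P = 0.180×3.80/(0.242−0.180) × (0.2417−0.1482) = 11.03×0.09349 = 1.031 kmol/m³.
Y_P = C_P/C_{A0} = 1.031/3.80 = 0.271.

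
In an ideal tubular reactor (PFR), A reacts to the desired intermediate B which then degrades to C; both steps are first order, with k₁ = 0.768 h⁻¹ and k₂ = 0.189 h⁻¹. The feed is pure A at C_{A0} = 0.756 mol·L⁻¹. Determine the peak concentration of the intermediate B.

Evaluating C_B at τ_opt = ln(k₂/k₁)/(k₂−k₁) gives C_{B,max}/C_{A0} = (k₁/k₂)^[k₂/(k₂−k₁)].
= (0.768/0.189)^(0.189/(0.189−0.768)) = (4.063)^(-0.3264) = 0.6328.
C_{B,max} = 0.6328×0.756 = 0.478 mol·L⁻¹.

0.478 mol·L⁻¹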